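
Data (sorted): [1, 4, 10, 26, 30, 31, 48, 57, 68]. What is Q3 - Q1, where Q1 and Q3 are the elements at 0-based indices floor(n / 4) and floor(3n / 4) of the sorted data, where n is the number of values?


The data has n = 9 elements.
Q1 index = floor(9 / 4) = floor(2.25) = 2; Q3 index = floor(3 * 9 / 4) = floor(6.75) = 6
Q1 = element at index 2 = 10
Q3 = element at index 6 = 48
IQR = 48 - 10 = 38
Final answer: 38


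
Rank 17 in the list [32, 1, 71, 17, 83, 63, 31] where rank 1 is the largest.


Sort descending: [83, 71, 63, 32, 31, 17, 1]
Find 17 in the sorted list.
17 is at position 6.
Final answer: 6


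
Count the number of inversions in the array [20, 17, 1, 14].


For each element, count the later elements that are smaller than it:
  20 (index 0): smaller elements after it = [17, 1, 14] -> 3
  17 (index 1): smaller elements after it = [1, 14] -> 2
  1 (index 2): smaller elements after it = [] -> 0
Total inversions = 3 + 2 + 0 = 5
Final answer: 5


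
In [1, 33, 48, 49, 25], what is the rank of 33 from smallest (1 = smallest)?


Sort ascending: [1, 25, 33, 48, 49]
Find 33 in the sorted list.
33 is at position 3 (1-indexed).
Final answer: 3


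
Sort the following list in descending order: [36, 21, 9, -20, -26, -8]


Original list: [36, 21, 9, -20, -26, -8]
Repeatedly take the largest remaining element:
  Remaining [36, 21, 9, -20, -26, -8] -> largest is 36
  Remaining [21, 9, -20, -26, -8] -> largest is 21
  Remaining [9, -20, -26, -8] -> largest is 9
  Remaining [-20, -26, -8] -> largest is -8
  Remaining [-20, -26] -> largest is -20
  Remaining [-26] -> largest is -26
Collecting the picks in order gives the descending list.
Final answer: [36, 21, 9, -8, -20, -26]


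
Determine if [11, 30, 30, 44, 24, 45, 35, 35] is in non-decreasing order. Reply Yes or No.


Check consecutive pairs:
  11 <= 30? True
  30 <= 30? True
  30 <= 44? True
  44 <= 24? False
  24 <= 45? True
  45 <= 35? False
  35 <= 35? True
2 consecutive pair(s) are out of order, so the list is not sorted.
Final answer: No


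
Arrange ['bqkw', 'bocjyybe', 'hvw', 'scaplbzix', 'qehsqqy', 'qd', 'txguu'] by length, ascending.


Compute lengths:
  'bqkw' has length 4
  'bocjyybe' has length 8
  'hvw' has length 3
  'scaplbzix' has length 9
  'qehsqqy' has length 7
  'qd' has length 2
  'txguu' has length 5
Lengths in increasing order: 2 < 3 < 4 < 5 < 7 < 8 < 9
Listing the words in that order gives the answer.
Final answer: ['qd', 'hvw', 'bqkw', 'txguu', 'qehsqqy', 'bocjyybe', 'scaplbzix']


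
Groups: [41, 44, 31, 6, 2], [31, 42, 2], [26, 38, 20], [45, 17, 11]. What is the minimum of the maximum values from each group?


Find max of each group:
  Group 1: [41, 44, 31, 6, 2] -> max = 44
  Group 2: [31, 42, 2] -> max = 42
  Group 3: [26, 38, 20] -> max = 38
  Group 4: [45, 17, 11] -> max = 45
Maxes: [44, 42, 38, 45]
Minimum of maxes = 38
Final answer: 38


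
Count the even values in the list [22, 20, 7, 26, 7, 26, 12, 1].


Check each element:
  22 is even
  20 is even
  7 is odd
  26 is even
  7 is odd
  26 is even
  12 is even
  1 is odd
Evens: [22, 20, 26, 26, 12]
Count of evens = 5
Final answer: 5


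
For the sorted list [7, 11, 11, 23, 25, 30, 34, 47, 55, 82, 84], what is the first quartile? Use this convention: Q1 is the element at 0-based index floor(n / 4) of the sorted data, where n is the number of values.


The list has n = 11 elements.
Q1 index = floor(11 / 4) = floor(2.75) = 2
Counting from index 0 in the sorted data, the element at index 2 is 11.
Final answer: 11


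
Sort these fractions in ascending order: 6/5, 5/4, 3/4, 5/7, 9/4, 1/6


Convert to decimal for comparison:
  6/5 = 1.2
  5/4 = 1.25
  3/4 = 0.75
  5/7 = 0.7143
  9/4 = 2.25
  1/6 = 0.1667
Decimals in increasing order: 0.1667 < 0.7143 < 0.75 < 1.2 < 1.25 < 2.25
Writing each back as its fraction gives the sorted order.
Final answer: 1/6, 5/7, 3/4, 6/5, 5/4, 9/4


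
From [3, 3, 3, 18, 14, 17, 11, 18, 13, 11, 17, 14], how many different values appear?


List all unique values:
Distinct values: [3, 11, 13, 14, 17, 18]
Count = 6
Final answer: 6


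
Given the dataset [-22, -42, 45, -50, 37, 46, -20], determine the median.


First, sort the list: [-50, -42, -22, -20, 37, 45, 46]
The list has 7 elements (odd count).
The middle index is 3 (0-based), and the element there is -20.
Final answer: -20


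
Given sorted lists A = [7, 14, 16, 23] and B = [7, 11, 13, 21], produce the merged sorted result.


List A: [7, 14, 16, 23]
List B: [7, 11, 13, 21]
Repeatedly compare the front elements and take the smaller:
  7 vs 7 -> take 7
  14 vs 7 -> take 7
  14 vs 11 -> take 11
  14 vs 13 -> take 13
  14 vs 21 -> take 14
  16 vs 21 -> take 16
  23 vs 21 -> take 21
  B is exhausted; append the rest of A: [23]
Final answer: [7, 7, 11, 13, 14, 16, 21, 23]


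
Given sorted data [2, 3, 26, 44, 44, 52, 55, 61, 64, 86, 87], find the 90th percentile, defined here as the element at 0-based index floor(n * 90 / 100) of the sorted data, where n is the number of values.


The dataset has n = 11 elements.
Index = floor(11 * 90 / 100) = floor(990 / 100) = floor(9.9) = 9
Counting from index 0 in the sorted data, the element at index 9 is 86.
Final answer: 86


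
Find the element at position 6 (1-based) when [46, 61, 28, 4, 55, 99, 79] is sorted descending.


Sort descending: [99, 79, 61, 55, 46, 28, 4]
The 6th element (1-indexed) is at index 5.
Value = 28
Final answer: 28


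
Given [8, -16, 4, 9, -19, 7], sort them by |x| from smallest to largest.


Compute absolute values:
  |8| = 8
  |-16| = 16
  |4| = 4
  |9| = 9
  |-19| = 19
  |7| = 7
Absolute values in increasing order: 4 < 7 < 8 < 9 < 16 < 19
Listing the original numbers in that order gives the answer.
Final answer: [4, 7, 8, 9, -16, -19]


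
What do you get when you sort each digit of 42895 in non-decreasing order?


The number 42895 has digits: 4, 2, 8, 9, 5
Sorted: 2, 4, 5, 8, 9
Joining the sorted digits gives the result.
Final answer: 24589


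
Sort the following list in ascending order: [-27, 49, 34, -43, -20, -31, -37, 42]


Original list: [-27, 49, 34, -43, -20, -31, -37, 42]
Repeatedly take the smallest remaining element:
  Remaining [-27, 49, 34, -43, -20, -31, -37, 42] -> smallest is -43
  Remaining [-27, 49, 34, -20, -31, -37, 42] -> smallest is -37
  Remaining [-27, 49, 34, -20, -31, 42] -> smallest is -31
  Remaining [-27, 49, 34, -20, 42] -> smallest is -27
  Remaining [49, 34, -20, 42] -> smallest is -20
  Remaining [49, 34, 42] -> smallest is 34
  Remaining [49, 42] -> smallest is 42
  Remaining [49] -> smallest is 49
Collecting the picks in order gives the sorted list.
Final answer: [-43, -37, -31, -27, -20, 34, 42, 49]


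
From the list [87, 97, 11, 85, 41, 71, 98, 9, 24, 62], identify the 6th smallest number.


Sort ascending: [9, 11, 24, 41, 62, 71, 85, 87, 97, 98]
The 6th element (1-indexed) is at index 5.
Value = 71
Final answer: 71


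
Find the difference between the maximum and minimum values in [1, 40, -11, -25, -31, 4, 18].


Maximum value: 40
Minimum value: -31
Range = 40 - (-31) = 71
Final answer: 71


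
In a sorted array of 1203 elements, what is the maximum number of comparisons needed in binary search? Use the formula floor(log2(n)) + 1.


Binary search halves the search space each step.
Maximum comparisons = floor(log2(1203)) + 1
log2(1203) = 10.2324
floor(log2(1203)) = 10, so 10 + 1 = 11
Final answer: 11


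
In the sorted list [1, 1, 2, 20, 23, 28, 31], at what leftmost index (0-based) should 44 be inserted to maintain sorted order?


List is sorted: [1, 1, 2, 20, 23, 28, 31]
We need the leftmost position where 44 can be inserted, i.e. the first index whose element is >= 44 (or the end of the list if none is).
Binary search with low=0, high=7 (0-based indices):
  low=0, high=7, mid=3: a[3]=20 < 44, so low = 4
  low=4, high=7, mid=5: a[5]=28 < 44, so low = 6
  low=6, high=7, mid=6: a[6]=31 < 44, so low = 7
Now low = high = 7, so the insertion index is 7.
Final answer: 7


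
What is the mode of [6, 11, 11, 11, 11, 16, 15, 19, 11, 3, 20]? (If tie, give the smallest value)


Count the frequency of each value:
  3 appears 1 time(s)
  6 appears 1 time(s)
  11 appears 5 time(s)
  15 appears 1 time(s)
  16 appears 1 time(s)
  19 appears 1 time(s)
  20 appears 1 time(s)
Maximum frequency is 5.
Only 11 reaches that frequency, so it is the mode.
Final answer: 11


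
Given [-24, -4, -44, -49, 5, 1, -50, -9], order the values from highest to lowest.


Original list: [-24, -4, -44, -49, 5, 1, -50, -9]
Repeatedly take the largest remaining element:
  Remaining [-24, -4, -44, -49, 5, 1, -50, -9] -> largest is 5
  Remaining [-24, -4, -44, -49, 1, -50, -9] -> largest is 1
  Remaining [-24, -4, -44, -49, -50, -9] -> largest is -4
  Remaining [-24, -44, -49, -50, -9] -> largest is -9
  Remaining [-24, -44, -49, -50] -> largest is -24
  Remaining [-44, -49, -50] -> largest is -44
  Remaining [-49, -50] -> largest is -49
  Remaining [-50] -> largest is -50
Collecting the picks in order gives the descending list.
Final answer: [5, 1, -4, -9, -24, -44, -49, -50]


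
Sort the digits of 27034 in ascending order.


The number 27034 has digits: 2, 7, 0, 3, 4
Sorted: 0, 2, 3, 4, 7
Joining the sorted digits gives the result.
Final answer: 02347


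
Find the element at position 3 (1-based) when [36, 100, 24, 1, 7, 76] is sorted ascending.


Sort ascending: [1, 7, 24, 36, 76, 100]
The 3rd element (1-indexed) is at index 2.
Value = 24
Final answer: 24


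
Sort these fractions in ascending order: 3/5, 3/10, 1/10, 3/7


Convert to decimal for comparison:
  3/5 = 0.6
  3/10 = 0.3
  1/10 = 0.1
  3/7 = 0.4286
Decimals in increasing order: 0.1 < 0.3 < 0.4286 < 0.6
Writing each back as its fraction gives the sorted order.
Final answer: 1/10, 3/10, 3/7, 3/5


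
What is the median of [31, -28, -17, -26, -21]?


First, sort the list: [-28, -26, -21, -17, 31]
The list has 5 elements (odd count).
The middle index is 2 (0-based), and the element there is -21.
Final answer: -21


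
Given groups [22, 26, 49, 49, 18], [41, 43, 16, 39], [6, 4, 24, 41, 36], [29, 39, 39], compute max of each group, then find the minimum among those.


Find max of each group:
  Group 1: [22, 26, 49, 49, 18] -> max = 49
  Group 2: [41, 43, 16, 39] -> max = 43
  Group 3: [6, 4, 24, 41, 36] -> max = 41
  Group 4: [29, 39, 39] -> max = 39
Maxes: [49, 43, 41, 39]
Minimum of maxes = 39
Final answer: 39


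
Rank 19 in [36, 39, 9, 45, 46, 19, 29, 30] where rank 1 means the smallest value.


Sort ascending: [9, 19, 29, 30, 36, 39, 45, 46]
Find 19 in the sorted list.
19 is at position 2 (1-indexed).
Final answer: 2


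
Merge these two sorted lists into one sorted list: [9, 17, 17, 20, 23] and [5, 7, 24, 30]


List A: [9, 17, 17, 20, 23]
List B: [5, 7, 24, 30]
Repeatedly compare the front elements and take the smaller:
  9 vs 5 -> take 5
  9 vs 7 -> take 7
  9 vs 24 -> take 9
  17 vs 24 -> take 17
  17 vs 24 -> take 17
  20 vs 24 -> take 20
  23 vs 24 -> take 23
  A is exhausted; append the rest of B: [24, 30]
Final answer: [5, 7, 9, 17, 17, 20, 23, 24, 30]


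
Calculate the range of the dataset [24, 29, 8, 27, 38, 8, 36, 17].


Maximum value: 38
Minimum value: 8
Range = 38 - 8 = 30
Final answer: 30


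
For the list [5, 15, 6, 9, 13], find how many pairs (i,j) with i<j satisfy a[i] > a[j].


For each element, count the later elements that are smaller than it:
  5 (index 0): smaller elements after it = [] -> 0
  15 (index 1): smaller elements after it = [6, 9, 13] -> 3
  6 (index 2): smaller elements after it = [] -> 0
  9 (index 3): smaller elements after it = [] -> 0
Total inversions = 0 + 3 + 0 + 0 = 3
Final answer: 3


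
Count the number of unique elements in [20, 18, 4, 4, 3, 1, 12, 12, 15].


List all unique values:
Distinct values: [1, 3, 4, 12, 15, 18, 20]
Count = 7
Final answer: 7


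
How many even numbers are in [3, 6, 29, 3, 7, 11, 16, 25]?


Check each element:
  3 is odd
  6 is even
  29 is odd
  3 is odd
  7 is odd
  11 is odd
  16 is even
  25 is odd
Evens: [6, 16]
Count of evens = 2
Final answer: 2


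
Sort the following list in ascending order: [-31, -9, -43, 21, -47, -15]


Original list: [-31, -9, -43, 21, -47, -15]
Repeatedly take the smallest remaining element:
  Remaining [-31, -9, -43, 21, -47, -15] -> smallest is -47
  Remaining [-31, -9, -43, 21, -15] -> smallest is -43
  Remaining [-31, -9, 21, -15] -> smallest is -31
  Remaining [-9, 21, -15] -> smallest is -15
  Remaining [-9, 21] -> smallest is -9
  Remaining [21] -> smallest is 21
Collecting the picks in order gives the sorted list.
Final answer: [-47, -43, -31, -15, -9, 21]


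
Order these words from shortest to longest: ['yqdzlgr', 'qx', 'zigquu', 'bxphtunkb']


Compute lengths:
  'yqdzlgr' has length 7
  'qx' has length 2
  'zigquu' has length 6
  'bxphtunkb' has length 9
Lengths in increasing order: 2 < 6 < 7 < 9
Listing the words in that order gives the answer.
Final answer: ['qx', 'zigquu', 'yqdzlgr', 'bxphtunkb']


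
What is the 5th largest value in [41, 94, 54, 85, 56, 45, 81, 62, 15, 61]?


Sort descending: [94, 85, 81, 62, 61, 56, 54, 45, 41, 15]
The 5th element (1-indexed) is at index 4.
Value = 61
Final answer: 61


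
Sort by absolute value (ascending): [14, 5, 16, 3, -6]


Compute absolute values:
  |14| = 14
  |5| = 5
  |16| = 16
  |3| = 3
  |-6| = 6
Absolute values in increasing order: 3 < 5 < 6 < 14 < 16
Listing the original numbers in that order gives the answer.
Final answer: [3, 5, -6, 14, 16]


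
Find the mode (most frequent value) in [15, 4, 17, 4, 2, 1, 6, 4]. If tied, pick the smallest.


Count the frequency of each value:
  1 appears 1 time(s)
  2 appears 1 time(s)
  4 appears 3 time(s)
  6 appears 1 time(s)
  15 appears 1 time(s)
  17 appears 1 time(s)
Maximum frequency is 3.
Only 4 reaches that frequency, so it is the mode.
Final answer: 4


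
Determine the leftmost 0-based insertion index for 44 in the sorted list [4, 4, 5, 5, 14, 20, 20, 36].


List is sorted: [4, 4, 5, 5, 14, 20, 20, 36]
We need the leftmost position where 44 can be inserted, i.e. the first index whose element is >= 44 (or the end of the list if none is).
Binary search with low=0, high=8 (0-based indices):
  low=0, high=8, mid=4: a[4]=14 < 44, so low = 5
  low=5, high=8, mid=6: a[6]=20 < 44, so low = 7
  low=7, high=8, mid=7: a[7]=36 < 44, so low = 8
Now low = high = 8, so the insertion index is 8.
Final answer: 8


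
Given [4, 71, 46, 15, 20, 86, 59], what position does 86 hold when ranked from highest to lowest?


Sort descending: [86, 71, 59, 46, 20, 15, 4]
Find 86 in the sorted list.
86 is at position 1.
Final answer: 1


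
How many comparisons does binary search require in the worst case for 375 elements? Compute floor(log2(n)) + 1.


Binary search halves the search space each step.
Maximum comparisons = floor(log2(375)) + 1
log2(375) = 8.5507
floor(log2(375)) = 8, so 8 + 1 = 9
Final answer: 9


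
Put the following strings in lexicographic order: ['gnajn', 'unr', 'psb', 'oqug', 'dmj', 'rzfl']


Compare strings character by character (the first differing letter decides):
  'dmj' < 'gnajn' since 'd' < 'g' at position 1
  'gnajn' < 'oqug' since 'g' < 'o' at position 1
  'oqug' < 'psb' since 'o' < 'p' at position 1
  'psb' < 'rzfl' since 'p' < 'r' at position 1
  'rzfl' < 'unr' since 'r' < 'u' at position 1
Chaining these comparisons gives the alphabetical order.
Final answer: ['dmj', 'gnajn', 'oqug', 'psb', 'rzfl', 'unr']


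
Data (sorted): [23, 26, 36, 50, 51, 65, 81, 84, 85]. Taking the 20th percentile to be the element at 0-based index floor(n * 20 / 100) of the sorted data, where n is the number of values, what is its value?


The dataset has n = 9 elements.
Index = floor(9 * 20 / 100) = floor(180 / 100) = floor(1.8) = 1
Counting from index 0 in the sorted data, the element at index 1 is 26.
Final answer: 26


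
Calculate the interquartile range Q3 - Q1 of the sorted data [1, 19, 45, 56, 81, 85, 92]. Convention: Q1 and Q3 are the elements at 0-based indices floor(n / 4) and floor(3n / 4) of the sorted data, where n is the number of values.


The data has n = 7 elements.
Q1 index = floor(7 / 4) = floor(1.75) = 1; Q3 index = floor(3 * 7 / 4) = floor(5.25) = 5
Q1 = element at index 1 = 19
Q3 = element at index 5 = 85
IQR = 85 - 19 = 66
Final answer: 66


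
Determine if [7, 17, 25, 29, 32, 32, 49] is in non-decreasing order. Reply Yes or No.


Check consecutive pairs:
  7 <= 17? True
  17 <= 25? True
  25 <= 29? True
  29 <= 32? True
  32 <= 32? True
  32 <= 49? True
Every consecutive pair is in order, so the list is non-decreasing.
Final answer: Yes


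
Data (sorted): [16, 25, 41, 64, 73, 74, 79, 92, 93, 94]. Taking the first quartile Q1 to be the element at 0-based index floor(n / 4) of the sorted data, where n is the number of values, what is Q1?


The list has n = 10 elements.
Q1 index = floor(10 / 4) = floor(2.5) = 2
Counting from index 0 in the sorted data, the element at index 2 is 41.
Final answer: 41


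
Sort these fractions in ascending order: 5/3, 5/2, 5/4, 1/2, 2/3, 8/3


Convert to decimal for comparison:
  5/3 = 1.6667
  5/2 = 2.5
  5/4 = 1.25
  1/2 = 0.5
  2/3 = 0.6667
  8/3 = 2.6667
Decimals in increasing order: 0.5 < 0.6667 < 1.25 < 1.6667 < 2.5 < 2.6667
Writing each back as its fraction gives the sorted order.
Final answer: 1/2, 2/3, 5/4, 5/3, 5/2, 8/3


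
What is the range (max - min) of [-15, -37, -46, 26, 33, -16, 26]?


Maximum value: 33
Minimum value: -46
Range = 33 - (-46) = 79
Final answer: 79


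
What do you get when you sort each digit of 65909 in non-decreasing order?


The number 65909 has digits: 6, 5, 9, 0, 9
Sorted: 0, 5, 6, 9, 9
Joining the sorted digits gives the result.
Final answer: 05699


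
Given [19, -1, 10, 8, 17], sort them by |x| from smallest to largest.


Compute absolute values:
  |19| = 19
  |-1| = 1
  |10| = 10
  |8| = 8
  |17| = 17
Absolute values in increasing order: 1 < 8 < 10 < 17 < 19
Listing the original numbers in that order gives the answer.
Final answer: [-1, 8, 10, 17, 19]


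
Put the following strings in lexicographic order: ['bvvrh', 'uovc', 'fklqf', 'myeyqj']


Compare strings character by character (the first differing letter decides):
  'bvvrh' < 'fklqf' since 'b' < 'f' at position 1
  'fklqf' < 'myeyqj' since 'f' < 'm' at position 1
  'myeyqj' < 'uovc' since 'm' < 'u' at position 1
Chaining these comparisons gives the alphabetical order.
Final answer: ['bvvrh', 'fklqf', 'myeyqj', 'uovc']


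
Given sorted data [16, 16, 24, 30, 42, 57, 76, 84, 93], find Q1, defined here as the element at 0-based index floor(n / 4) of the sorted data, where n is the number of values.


The list has n = 9 elements.
Q1 index = floor(9 / 4) = floor(2.25) = 2
Counting from index 0 in the sorted data, the element at index 2 is 24.
Final answer: 24


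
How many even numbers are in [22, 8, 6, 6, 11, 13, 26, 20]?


Check each element:
  22 is even
  8 is even
  6 is even
  6 is even
  11 is odd
  13 is odd
  26 is even
  20 is even
Evens: [22, 8, 6, 6, 26, 20]
Count of evens = 6
Final answer: 6


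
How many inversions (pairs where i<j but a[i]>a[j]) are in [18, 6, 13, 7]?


For each element, count the later elements that are smaller than it:
  18 (index 0): smaller elements after it = [6, 13, 7] -> 3
  6 (index 1): smaller elements after it = [] -> 0
  13 (index 2): smaller elements after it = [7] -> 1
Total inversions = 3 + 0 + 1 = 4
Final answer: 4


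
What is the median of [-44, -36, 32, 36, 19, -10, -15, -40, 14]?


First, sort the list: [-44, -40, -36, -15, -10, 14, 19, 32, 36]
The list has 9 elements (odd count).
The middle index is 4 (0-based), and the element there is -10.
Final answer: -10


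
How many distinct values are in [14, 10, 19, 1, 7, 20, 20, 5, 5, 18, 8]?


List all unique values:
Distinct values: [1, 5, 7, 8, 10, 14, 18, 19, 20]
Count = 9
Final answer: 9


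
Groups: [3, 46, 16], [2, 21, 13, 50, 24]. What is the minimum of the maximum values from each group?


Find max of each group:
  Group 1: [3, 46, 16] -> max = 46
  Group 2: [2, 21, 13, 50, 24] -> max = 50
Maxes: [46, 50]
Minimum of maxes = 46
Final answer: 46


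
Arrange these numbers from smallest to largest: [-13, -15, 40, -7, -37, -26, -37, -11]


Original list: [-13, -15, 40, -7, -37, -26, -37, -11]
Repeatedly take the smallest remaining element:
  Remaining [-13, -15, 40, -7, -37, -26, -37, -11] -> smallest is -37
  Remaining [-13, -15, 40, -7, -26, -37, -11] -> smallest is -37
  Remaining [-13, -15, 40, -7, -26, -11] -> smallest is -26
  Remaining [-13, -15, 40, -7, -11] -> smallest is -15
  Remaining [-13, 40, -7, -11] -> smallest is -13
  Remaining [40, -7, -11] -> smallest is -11
  Remaining [40, -7] -> smallest is -7
  Remaining [40] -> smallest is 40
Collecting the picks in order gives the sorted list.
Final answer: [-37, -37, -26, -15, -13, -11, -7, 40]


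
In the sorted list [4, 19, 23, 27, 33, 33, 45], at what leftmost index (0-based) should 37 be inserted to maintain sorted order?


List is sorted: [4, 19, 23, 27, 33, 33, 45]
We need the leftmost position where 37 can be inserted, i.e. the first index whose element is >= 37 (or the end of the list if none is).
Binary search with low=0, high=7 (0-based indices):
  low=0, high=7, mid=3: a[3]=27 < 37, so low = 4
  low=4, high=7, mid=5: a[5]=33 < 37, so low = 6
  low=6, high=7, mid=6: a[6]=45 >= 37, so high = 6
Now low = high = 6, so the insertion index is 6.
Final answer: 6


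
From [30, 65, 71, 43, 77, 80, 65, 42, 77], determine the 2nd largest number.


Sort descending: [80, 77, 77, 71, 65, 65, 43, 42, 30]
The 2nd element (1-indexed) is at index 1.
Value = 77
Final answer: 77


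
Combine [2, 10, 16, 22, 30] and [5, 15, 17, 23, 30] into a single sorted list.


List A: [2, 10, 16, 22, 30]
List B: [5, 15, 17, 23, 30]
Repeatedly compare the front elements and take the smaller:
  2 vs 5 -> take 2
  10 vs 5 -> take 5
  10 vs 15 -> take 10
  16 vs 15 -> take 15
  16 vs 17 -> take 16
  22 vs 17 -> take 17
  22 vs 23 -> take 22
  30 vs 23 -> take 23
  30 vs 30 -> take 30
  A is exhausted; append the rest of B: [30]
Final answer: [2, 5, 10, 15, 16, 17, 22, 23, 30, 30]


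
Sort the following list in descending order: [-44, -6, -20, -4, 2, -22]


Original list: [-44, -6, -20, -4, 2, -22]
Repeatedly take the largest remaining element:
  Remaining [-44, -6, -20, -4, 2, -22] -> largest is 2
  Remaining [-44, -6, -20, -4, -22] -> largest is -4
  Remaining [-44, -6, -20, -22] -> largest is -6
  Remaining [-44, -20, -22] -> largest is -20
  Remaining [-44, -22] -> largest is -22
  Remaining [-44] -> largest is -44
Collecting the picks in order gives the descending list.
Final answer: [2, -4, -6, -20, -22, -44]


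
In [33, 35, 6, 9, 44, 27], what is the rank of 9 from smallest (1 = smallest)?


Sort ascending: [6, 9, 27, 33, 35, 44]
Find 9 in the sorted list.
9 is at position 2 (1-indexed).
Final answer: 2


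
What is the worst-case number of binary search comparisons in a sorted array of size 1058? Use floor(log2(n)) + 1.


Binary search halves the search space each step.
Maximum comparisons = floor(log2(1058)) + 1
log2(1058) = 10.0471
floor(log2(1058)) = 10, so 10 + 1 = 11
Final answer: 11


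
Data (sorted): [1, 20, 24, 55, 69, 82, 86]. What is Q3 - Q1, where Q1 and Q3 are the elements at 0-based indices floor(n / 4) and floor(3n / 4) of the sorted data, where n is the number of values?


The data has n = 7 elements.
Q1 index = floor(7 / 4) = floor(1.75) = 1; Q3 index = floor(3 * 7 / 4) = floor(5.25) = 5
Q1 = element at index 1 = 20
Q3 = element at index 5 = 82
IQR = 82 - 20 = 62
Final answer: 62


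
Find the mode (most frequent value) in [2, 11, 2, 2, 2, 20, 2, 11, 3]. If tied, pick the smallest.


Count the frequency of each value:
  2 appears 5 time(s)
  3 appears 1 time(s)
  11 appears 2 time(s)
  20 appears 1 time(s)
Maximum frequency is 5.
Only 2 reaches that frequency, so it is the mode.
Final answer: 2


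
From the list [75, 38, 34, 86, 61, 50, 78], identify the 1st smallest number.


Sort ascending: [34, 38, 50, 61, 75, 78, 86]
The 1st element (1-indexed) is at index 0.
Value = 34
Final answer: 34


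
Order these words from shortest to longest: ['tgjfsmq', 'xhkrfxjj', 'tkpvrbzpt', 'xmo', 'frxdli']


Compute lengths:
  'tgjfsmq' has length 7
  'xhkrfxjj' has length 8
  'tkpvrbzpt' has length 9
  'xmo' has length 3
  'frxdli' has length 6
Lengths in increasing order: 3 < 6 < 7 < 8 < 9
Listing the words in that order gives the answer.
Final answer: ['xmo', 'frxdli', 'tgjfsmq', 'xhkrfxjj', 'tkpvrbzpt']


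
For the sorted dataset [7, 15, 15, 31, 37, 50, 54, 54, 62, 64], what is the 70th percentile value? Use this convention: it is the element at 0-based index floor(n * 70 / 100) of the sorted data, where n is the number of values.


The dataset has n = 10 elements.
Index = floor(10 * 70 / 100) = floor(700 / 100) = floor(7) = 7
Counting from index 0 in the sorted data, the element at index 7 is 54.
Final answer: 54


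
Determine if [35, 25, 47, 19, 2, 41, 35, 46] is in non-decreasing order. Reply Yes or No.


Check consecutive pairs:
  35 <= 25? False
  25 <= 47? True
  47 <= 19? False
  19 <= 2? False
  2 <= 41? True
  41 <= 35? False
  35 <= 46? True
4 consecutive pair(s) are out of order, so the list is not sorted.
Final answer: No


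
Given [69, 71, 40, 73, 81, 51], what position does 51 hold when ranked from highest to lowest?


Sort descending: [81, 73, 71, 69, 51, 40]
Find 51 in the sorted list.
51 is at position 5.
Final answer: 5


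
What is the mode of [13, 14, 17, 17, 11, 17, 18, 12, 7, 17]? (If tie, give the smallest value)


Count the frequency of each value:
  7 appears 1 time(s)
  11 appears 1 time(s)
  12 appears 1 time(s)
  13 appears 1 time(s)
  14 appears 1 time(s)
  17 appears 4 time(s)
  18 appears 1 time(s)
Maximum frequency is 4.
Only 17 reaches that frequency, so it is the mode.
Final answer: 17


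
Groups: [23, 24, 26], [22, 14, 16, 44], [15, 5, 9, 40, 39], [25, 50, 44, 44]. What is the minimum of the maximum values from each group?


Find max of each group:
  Group 1: [23, 24, 26] -> max = 26
  Group 2: [22, 14, 16, 44] -> max = 44
  Group 3: [15, 5, 9, 40, 39] -> max = 40
  Group 4: [25, 50, 44, 44] -> max = 50
Maxes: [26, 44, 40, 50]
Minimum of maxes = 26
Final answer: 26


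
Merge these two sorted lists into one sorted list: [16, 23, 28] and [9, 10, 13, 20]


List A: [16, 23, 28]
List B: [9, 10, 13, 20]
Repeatedly compare the front elements and take the smaller:
  16 vs 9 -> take 9
  16 vs 10 -> take 10
  16 vs 13 -> take 13
  16 vs 20 -> take 16
  23 vs 20 -> take 20
  B is exhausted; append the rest of A: [23, 28]
Final answer: [9, 10, 13, 16, 20, 23, 28]


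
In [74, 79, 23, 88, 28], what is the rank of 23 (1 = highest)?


Sort descending: [88, 79, 74, 28, 23]
Find 23 in the sorted list.
23 is at position 5.
Final answer: 5


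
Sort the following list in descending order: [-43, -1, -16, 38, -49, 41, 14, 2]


Original list: [-43, -1, -16, 38, -49, 41, 14, 2]
Repeatedly take the largest remaining element:
  Remaining [-43, -1, -16, 38, -49, 41, 14, 2] -> largest is 41
  Remaining [-43, -1, -16, 38, -49, 14, 2] -> largest is 38
  Remaining [-43, -1, -16, -49, 14, 2] -> largest is 14
  Remaining [-43, -1, -16, -49, 2] -> largest is 2
  Remaining [-43, -1, -16, -49] -> largest is -1
  Remaining [-43, -16, -49] -> largest is -16
  Remaining [-43, -49] -> largest is -43
  Remaining [-49] -> largest is -49
Collecting the picks in order gives the descending list.
Final answer: [41, 38, 14, 2, -1, -16, -43, -49]


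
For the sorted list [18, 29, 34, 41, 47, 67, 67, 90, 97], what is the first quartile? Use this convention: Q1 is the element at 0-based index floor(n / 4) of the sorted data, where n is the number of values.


The list has n = 9 elements.
Q1 index = floor(9 / 4) = floor(2.25) = 2
Counting from index 0 in the sorted data, the element at index 2 is 34.
Final answer: 34


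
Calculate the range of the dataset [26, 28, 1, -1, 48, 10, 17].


Maximum value: 48
Minimum value: -1
Range = 48 - (-1) = 49
Final answer: 49


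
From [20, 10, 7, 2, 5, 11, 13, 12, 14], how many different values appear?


List all unique values:
Distinct values: [2, 5, 7, 10, 11, 12, 13, 14, 20]
Count = 9
Final answer: 9


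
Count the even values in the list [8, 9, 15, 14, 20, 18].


Check each element:
  8 is even
  9 is odd
  15 is odd
  14 is even
  20 is even
  18 is even
Evens: [8, 14, 20, 18]
Count of evens = 4
Final answer: 4


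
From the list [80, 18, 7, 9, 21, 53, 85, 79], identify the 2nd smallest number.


Sort ascending: [7, 9, 18, 21, 53, 79, 80, 85]
The 2nd element (1-indexed) is at index 1.
Value = 9
Final answer: 9


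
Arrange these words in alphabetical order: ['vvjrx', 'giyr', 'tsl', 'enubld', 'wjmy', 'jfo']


Compare strings character by character (the first differing letter decides):
  'enubld' < 'giyr' since 'e' < 'g' at position 1
  'giyr' < 'jfo' since 'g' < 'j' at position 1
  'jfo' < 'tsl' since 'j' < 't' at position 1
  'tsl' < 'vvjrx' since 't' < 'v' at position 1
  'vvjrx' < 'wjmy' since 'v' < 'w' at position 1
Chaining these comparisons gives the alphabetical order.
Final answer: ['enubld', 'giyr', 'jfo', 'tsl', 'vvjrx', 'wjmy']


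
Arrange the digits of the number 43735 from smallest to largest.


The number 43735 has digits: 4, 3, 7, 3, 5
Sorted: 3, 3, 4, 5, 7
Joining the sorted digits gives the result.
Final answer: 33457


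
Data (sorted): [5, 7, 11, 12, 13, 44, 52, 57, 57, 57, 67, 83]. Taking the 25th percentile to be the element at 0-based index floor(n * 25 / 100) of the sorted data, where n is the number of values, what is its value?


The dataset has n = 12 elements.
Index = floor(12 * 25 / 100) = floor(300 / 100) = floor(3) = 3
Counting from index 0 in the sorted data, the element at index 3 is 12.
Final answer: 12


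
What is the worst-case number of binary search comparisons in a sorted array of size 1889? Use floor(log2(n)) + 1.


Binary search halves the search space each step.
Maximum comparisons = floor(log2(1889)) + 1
log2(1889) = 10.8834
floor(log2(1889)) = 10, so 10 + 1 = 11
Final answer: 11


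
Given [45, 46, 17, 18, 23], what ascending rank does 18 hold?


Sort ascending: [17, 18, 23, 45, 46]
Find 18 in the sorted list.
18 is at position 2 (1-indexed).
Final answer: 2


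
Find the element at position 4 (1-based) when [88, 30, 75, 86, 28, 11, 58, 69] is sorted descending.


Sort descending: [88, 86, 75, 69, 58, 30, 28, 11]
The 4th element (1-indexed) is at index 3.
Value = 69
Final answer: 69


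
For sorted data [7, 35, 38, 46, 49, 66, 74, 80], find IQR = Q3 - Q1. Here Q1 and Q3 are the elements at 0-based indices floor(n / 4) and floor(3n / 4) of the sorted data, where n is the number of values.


The data has n = 8 elements.
Q1 index = floor(8 / 4) = floor(2) = 2; Q3 index = floor(3 * 8 / 4) = floor(6) = 6
Q1 = element at index 2 = 38
Q3 = element at index 6 = 74
IQR = 74 - 38 = 36
Final answer: 36


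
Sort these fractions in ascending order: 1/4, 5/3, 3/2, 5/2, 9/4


Convert to decimal for comparison:
  1/4 = 0.25
  5/3 = 1.6667
  3/2 = 1.5
  5/2 = 2.5
  9/4 = 2.25
Decimals in increasing order: 0.25 < 1.5 < 1.6667 < 2.25 < 2.5
Writing each back as its fraction gives the sorted order.
Final answer: 1/4, 3/2, 5/3, 9/4, 5/2


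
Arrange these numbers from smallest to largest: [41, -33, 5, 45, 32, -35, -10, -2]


Original list: [41, -33, 5, 45, 32, -35, -10, -2]
Repeatedly take the smallest remaining element:
  Remaining [41, -33, 5, 45, 32, -35, -10, -2] -> smallest is -35
  Remaining [41, -33, 5, 45, 32, -10, -2] -> smallest is -33
  Remaining [41, 5, 45, 32, -10, -2] -> smallest is -10
  Remaining [41, 5, 45, 32, -2] -> smallest is -2
  Remaining [41, 5, 45, 32] -> smallest is 5
  Remaining [41, 45, 32] -> smallest is 32
  Remaining [41, 45] -> smallest is 41
  Remaining [45] -> smallest is 45
Collecting the picks in order gives the sorted list.
Final answer: [-35, -33, -10, -2, 5, 32, 41, 45]


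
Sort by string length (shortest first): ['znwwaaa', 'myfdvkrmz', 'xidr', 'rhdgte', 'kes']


Compute lengths:
  'znwwaaa' has length 7
  'myfdvkrmz' has length 9
  'xidr' has length 4
  'rhdgte' has length 6
  'kes' has length 3
Lengths in increasing order: 3 < 4 < 6 < 7 < 9
Listing the words in that order gives the answer.
Final answer: ['kes', 'xidr', 'rhdgte', 'znwwaaa', 'myfdvkrmz']


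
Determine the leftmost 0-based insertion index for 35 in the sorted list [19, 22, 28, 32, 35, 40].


List is sorted: [19, 22, 28, 32, 35, 40]
We need the leftmost position where 35 can be inserted, i.e. the first index whose element is >= 35 (or the end of the list if none is).
Binary search with low=0, high=6 (0-based indices):
  low=0, high=6, mid=3: a[3]=32 < 35, so low = 4
  low=4, high=6, mid=5: a[5]=40 >= 35, so high = 5
  low=4, high=5, mid=4: a[4]=35 >= 35, so high = 4
Now low = high = 4, so the insertion index is 4.
Final answer: 4


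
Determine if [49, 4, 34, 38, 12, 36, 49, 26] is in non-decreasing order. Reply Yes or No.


Check consecutive pairs:
  49 <= 4? False
  4 <= 34? True
  34 <= 38? True
  38 <= 12? False
  12 <= 36? True
  36 <= 49? True
  49 <= 26? False
3 consecutive pair(s) are out of order, so the list is not sorted.
Final answer: No


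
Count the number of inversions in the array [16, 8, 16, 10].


For each element, count the later elements that are smaller than it:
  16 (index 0): smaller elements after it = [8, 10] -> 2
  8 (index 1): smaller elements after it = [] -> 0
  16 (index 2): smaller elements after it = [10] -> 1
Total inversions = 2 + 0 + 1 = 3
Final answer: 3


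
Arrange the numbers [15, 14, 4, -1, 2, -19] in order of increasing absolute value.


Compute absolute values:
  |15| = 15
  |14| = 14
  |4| = 4
  |-1| = 1
  |2| = 2
  |-19| = 19
Absolute values in increasing order: 1 < 2 < 4 < 14 < 15 < 19
Listing the original numbers in that order gives the answer.
Final answer: [-1, 2, 4, 14, 15, -19]


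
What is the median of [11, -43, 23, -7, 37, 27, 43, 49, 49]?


First, sort the list: [-43, -7, 11, 23, 27, 37, 43, 49, 49]
The list has 9 elements (odd count).
The middle index is 4 (0-based), and the element there is 27.
Final answer: 27


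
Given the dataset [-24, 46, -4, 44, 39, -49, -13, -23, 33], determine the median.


First, sort the list: [-49, -24, -23, -13, -4, 33, 39, 44, 46]
The list has 9 elements (odd count).
The middle index is 4 (0-based), and the element there is -4.
Final answer: -4


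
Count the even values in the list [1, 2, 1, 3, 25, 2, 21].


Check each element:
  1 is odd
  2 is even
  1 is odd
  3 is odd
  25 is odd
  2 is even
  21 is odd
Evens: [2, 2]
Count of evens = 2
Final answer: 2


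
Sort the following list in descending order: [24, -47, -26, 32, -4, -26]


Original list: [24, -47, -26, 32, -4, -26]
Repeatedly take the largest remaining element:
  Remaining [24, -47, -26, 32, -4, -26] -> largest is 32
  Remaining [24, -47, -26, -4, -26] -> largest is 24
  Remaining [-47, -26, -4, -26] -> largest is -4
  Remaining [-47, -26, -26] -> largest is -26
  Remaining [-47, -26] -> largest is -26
  Remaining [-47] -> largest is -47
Collecting the picks in order gives the descending list.
Final answer: [32, 24, -4, -26, -26, -47]


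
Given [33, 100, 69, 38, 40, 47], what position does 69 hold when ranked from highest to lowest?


Sort descending: [100, 69, 47, 40, 38, 33]
Find 69 in the sorted list.
69 is at position 2.
Final answer: 2


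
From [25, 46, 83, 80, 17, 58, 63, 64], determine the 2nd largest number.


Sort descending: [83, 80, 64, 63, 58, 46, 25, 17]
The 2nd element (1-indexed) is at index 1.
Value = 80
Final answer: 80


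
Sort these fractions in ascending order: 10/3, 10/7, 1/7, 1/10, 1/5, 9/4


Convert to decimal for comparison:
  10/3 = 3.3333
  10/7 = 1.4286
  1/7 = 0.1429
  1/10 = 0.1
  1/5 = 0.2
  9/4 = 2.25
Decimals in increasing order: 0.1 < 0.1429 < 0.2 < 1.4286 < 2.25 < 3.3333
Writing each back as its fraction gives the sorted order.
Final answer: 1/10, 1/7, 1/5, 10/7, 9/4, 10/3


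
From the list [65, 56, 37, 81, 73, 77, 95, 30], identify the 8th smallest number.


Sort ascending: [30, 37, 56, 65, 73, 77, 81, 95]
The 8th element (1-indexed) is at index 7.
Value = 95
Final answer: 95


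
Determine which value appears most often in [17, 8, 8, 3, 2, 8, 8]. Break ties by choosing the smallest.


Count the frequency of each value:
  2 appears 1 time(s)
  3 appears 1 time(s)
  8 appears 4 time(s)
  17 appears 1 time(s)
Maximum frequency is 4.
Only 8 reaches that frequency, so it is the mode.
Final answer: 8


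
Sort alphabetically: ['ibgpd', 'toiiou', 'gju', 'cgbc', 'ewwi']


Compare strings character by character (the first differing letter decides):
  'cgbc' < 'ewwi' since 'c' < 'e' at position 1
  'ewwi' < 'gju' since 'e' < 'g' at position 1
  'gju' < 'ibgpd' since 'g' < 'i' at position 1
  'ibgpd' < 'toiiou' since 'i' < 't' at position 1
Chaining these comparisons gives the alphabetical order.
Final answer: ['cgbc', 'ewwi', 'gju', 'ibgpd', 'toiiou']


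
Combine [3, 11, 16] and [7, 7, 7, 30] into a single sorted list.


List A: [3, 11, 16]
List B: [7, 7, 7, 30]
Repeatedly compare the front elements and take the smaller:
  3 vs 7 -> take 3
  11 vs 7 -> take 7
  11 vs 7 -> take 7
  11 vs 7 -> take 7
  11 vs 30 -> take 11
  16 vs 30 -> take 16
  A is exhausted; append the rest of B: [30]
Final answer: [3, 7, 7, 7, 11, 16, 30]


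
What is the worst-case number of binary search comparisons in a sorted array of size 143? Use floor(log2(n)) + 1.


Binary search halves the search space each step.
Maximum comparisons = floor(log2(143)) + 1
log2(143) = 7.1599
floor(log2(143)) = 7, so 7 + 1 = 8
Final answer: 8


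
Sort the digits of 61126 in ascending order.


The number 61126 has digits: 6, 1, 1, 2, 6
Sorted: 1, 1, 2, 6, 6
Joining the sorted digits gives the result.
Final answer: 11266


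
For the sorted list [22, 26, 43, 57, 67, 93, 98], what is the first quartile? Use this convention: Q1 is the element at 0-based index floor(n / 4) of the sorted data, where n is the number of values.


The list has n = 7 elements.
Q1 index = floor(7 / 4) = floor(1.75) = 1
Counting from index 0 in the sorted data, the element at index 1 is 26.
Final answer: 26


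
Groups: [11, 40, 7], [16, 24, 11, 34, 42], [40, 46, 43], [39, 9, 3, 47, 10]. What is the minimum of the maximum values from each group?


Find max of each group:
  Group 1: [11, 40, 7] -> max = 40
  Group 2: [16, 24, 11, 34, 42] -> max = 42
  Group 3: [40, 46, 43] -> max = 46
  Group 4: [39, 9, 3, 47, 10] -> max = 47
Maxes: [40, 42, 46, 47]
Minimum of maxes = 40
Final answer: 40


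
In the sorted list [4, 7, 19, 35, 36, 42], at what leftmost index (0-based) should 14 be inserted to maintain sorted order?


List is sorted: [4, 7, 19, 35, 36, 42]
We need the leftmost position where 14 can be inserted, i.e. the first index whose element is >= 14 (or the end of the list if none is).
Binary search with low=0, high=6 (0-based indices):
  low=0, high=6, mid=3: a[3]=35 >= 14, so high = 3
  low=0, high=3, mid=1: a[1]=7 < 14, so low = 2
  low=2, high=3, mid=2: a[2]=19 >= 14, so high = 2
Now low = high = 2, so the insertion index is 2.
Final answer: 2


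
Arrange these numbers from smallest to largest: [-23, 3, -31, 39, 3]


Original list: [-23, 3, -31, 39, 3]
Repeatedly take the smallest remaining element:
  Remaining [-23, 3, -31, 39, 3] -> smallest is -31
  Remaining [-23, 3, 39, 3] -> smallest is -23
  Remaining [3, 39, 3] -> smallest is 3
  Remaining [39, 3] -> smallest is 3
  Remaining [39] -> smallest is 39
Collecting the picks in order gives the sorted list.
Final answer: [-31, -23, 3, 3, 39]


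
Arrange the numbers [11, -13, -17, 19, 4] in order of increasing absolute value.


Compute absolute values:
  |11| = 11
  |-13| = 13
  |-17| = 17
  |19| = 19
  |4| = 4
Absolute values in increasing order: 4 < 11 < 13 < 17 < 19
Listing the original numbers in that order gives the answer.
Final answer: [4, 11, -13, -17, 19]
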